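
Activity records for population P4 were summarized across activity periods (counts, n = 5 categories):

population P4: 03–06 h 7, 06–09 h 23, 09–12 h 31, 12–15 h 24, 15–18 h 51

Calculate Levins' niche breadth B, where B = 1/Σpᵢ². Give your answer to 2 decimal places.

3.92

Proportions for population P4 (n=136): 7/136=0.0515, 23/136=0.1691, 31/136=0.2279, 24/136=0.1765, 51/136=0.3750
Σpᵢ² = 0.0515² + 0.1691² + 0.2279² + 0.1765² + 0.3750² = 0.002652 + 0.028595 + 0.051938 + 0.031152 + 0.140625 = 0.254962
B = 1 / 0.254962 = 3.9222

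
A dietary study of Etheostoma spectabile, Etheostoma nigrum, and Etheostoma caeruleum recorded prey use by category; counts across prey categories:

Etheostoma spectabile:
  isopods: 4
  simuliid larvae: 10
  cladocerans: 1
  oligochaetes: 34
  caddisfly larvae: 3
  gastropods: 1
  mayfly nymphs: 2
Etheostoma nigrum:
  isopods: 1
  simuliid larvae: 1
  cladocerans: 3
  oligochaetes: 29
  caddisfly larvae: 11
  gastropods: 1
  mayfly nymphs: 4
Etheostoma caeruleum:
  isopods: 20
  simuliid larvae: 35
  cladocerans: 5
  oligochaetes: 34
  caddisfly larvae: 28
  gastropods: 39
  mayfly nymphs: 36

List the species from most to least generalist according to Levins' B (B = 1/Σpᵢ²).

Proportions for Etheostoma spectabile (n=55): 4/55=0.0727, 10/55=0.1818, 1/55=0.0182, 34/55=0.6182, 3/55=0.0545, 1/55=0.0182, 2/55=0.0364
Proportions for Etheostoma nigrum (n=50): 1/50=0.0200, 1/50=0.0200, 3/50=0.0600, 29/50=0.5800, 11/50=0.2200, 1/50=0.0200, 4/50=0.0800
Proportions for Etheostoma caeruleum (n=197): 20/197=0.1015, 35/197=0.1777, 5/197=0.0254, 34/197=0.1726, 28/197=0.1421, 39/197=0.1980, 36/197=0.1827
Σp_specᵢ² = 0.0727² + 0.1818² + 0.0182² + 0.6182² + 0.0545² + 0.0182² + 0.0364² = 0.005285 + 0.033051 + 0.000331 + 0.382171 + 0.002970 + 0.000331 + 0.001325 = 0.425464
B_spec = 1 / 0.425464 = 2.3504
Σp_nigrᵢ² = 0.0200² + 0.0200² + 0.0600² + 0.5800² + 0.2200² + 0.0200² + 0.0800² = 0.000400 + 0.000400 + 0.003600 + 0.336400 + 0.048400 + 0.000400 + 0.006400 = 0.396000
B_nigr = 1 / 0.396000 = 2.5253
Σp_caerᵢ² = 0.1015² + 0.1777² + 0.0254² + 0.1726² + 0.1421² + 0.1980² + 0.1827² = 0.010302 + 0.031577 + 0.000645 + 0.029791 + 0.020192 + 0.039204 + 0.033379 = 0.165090
B_caer = 1 / 0.165090 = 6.0573
Ranking by B (broadest → narrowest): Etheostoma caeruleum (6.06) > Etheostoma nigrum (2.53) > Etheostoma spectabile (2.35)

Etheostoma caeruleum > Etheostoma nigrum > Etheostoma spectabile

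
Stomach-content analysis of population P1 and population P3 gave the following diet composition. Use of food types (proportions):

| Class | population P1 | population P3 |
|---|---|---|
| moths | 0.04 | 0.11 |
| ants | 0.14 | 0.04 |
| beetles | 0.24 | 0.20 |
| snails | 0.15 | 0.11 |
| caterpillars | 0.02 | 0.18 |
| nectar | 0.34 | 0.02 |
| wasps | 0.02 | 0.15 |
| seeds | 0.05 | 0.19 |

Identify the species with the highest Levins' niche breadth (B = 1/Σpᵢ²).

population P3

Σp_P1ᵢ² = 0.04² + 0.14² + 0.24² + 0.15² + 0.02² + 0.34² + 0.02² + 0.05² = 0.0016 + 0.0196 + 0.0576 + 0.0225 + 0.0004 + 0.1156 + 0.0004 + 0.0025 = 0.2202
B_P1 = 1 / 0.2202 = 4.5413
Σp_P3ᵢ² = 0.11² + 0.04² + 0.20² + 0.11² + 0.18² + 0.02² + 0.15² + 0.19² = 0.0121 + 0.0016 + 0.0400 + 0.0121 + 0.0324 + 0.0004 + 0.0225 + 0.0361 = 0.1572
B_P3 = 1 / 0.1572 = 6.3613
Highest B → broadest niche (most generalist): population P3 (B = 6.36).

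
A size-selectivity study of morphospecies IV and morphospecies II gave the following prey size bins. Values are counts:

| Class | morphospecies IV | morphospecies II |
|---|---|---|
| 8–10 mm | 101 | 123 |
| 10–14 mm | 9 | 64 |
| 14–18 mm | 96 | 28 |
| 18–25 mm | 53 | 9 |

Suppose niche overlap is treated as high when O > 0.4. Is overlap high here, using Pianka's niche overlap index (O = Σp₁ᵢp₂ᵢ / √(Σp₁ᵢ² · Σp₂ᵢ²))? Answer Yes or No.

Yes

Proportions for morphospecies IV (n=259): 101/259=0.3900, 9/259=0.0347, 96/259=0.3707, 53/259=0.2046
Proportions for morphospecies II (n=224): 123/224=0.5491, 64/224=0.2857, 28/224=0.1250, 9/224=0.0402
Σ p₁ᵢp₂ᵢ = 0.214149 + 0.009914 + 0.046338 + 0.008225 = 0.278626
Σp_1ᵢ² = 0.3900² + 0.0347² + 0.3707² + 0.2046² = 0.152100 + 0.001204 + 0.137418 + 0.041861 = 0.332583
Σp_2ᵢ² = 0.5491² + 0.2857² + 0.1250² + 0.0402² = 0.301511 + 0.081624 + 0.015625 + 0.001616 = 0.400376
O = 0.278626 / √(0.332583 × 0.400376) = 0.278626 / 0.3649086 = 0.7636
O = 0.7636 > 0.4 → Yes.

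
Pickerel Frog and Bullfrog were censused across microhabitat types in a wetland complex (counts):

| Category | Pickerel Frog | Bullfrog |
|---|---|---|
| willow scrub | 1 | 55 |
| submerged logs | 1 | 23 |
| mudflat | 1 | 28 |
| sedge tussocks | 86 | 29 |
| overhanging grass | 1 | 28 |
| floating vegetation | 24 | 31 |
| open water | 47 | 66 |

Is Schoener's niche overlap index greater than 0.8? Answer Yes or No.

No

Proportions for Pickerel Frog (n=161): 1/161=0.0062, 1/161=0.0062, 1/161=0.0062, 86/161=0.5342, 1/161=0.0062, 24/161=0.1491, 47/161=0.2919
Proportions for Bullfrog (n=260): 55/260=0.2115, 23/260=0.0885, 28/260=0.1077, 29/260=0.1115, 28/260=0.1077, 31/260=0.1192, 66/260=0.2538
Σ|p₁ᵢ − p₂ᵢ| = 0.2053 + 0.0823 + 0.1015 + 0.4227 + 0.1015 + 0.0299 + 0.0381 = 0.9813
D = 1 − ½ × 0.9813 = 1 − 0.49065 = 0.50935
D = 0.50935 < 0.8 → No.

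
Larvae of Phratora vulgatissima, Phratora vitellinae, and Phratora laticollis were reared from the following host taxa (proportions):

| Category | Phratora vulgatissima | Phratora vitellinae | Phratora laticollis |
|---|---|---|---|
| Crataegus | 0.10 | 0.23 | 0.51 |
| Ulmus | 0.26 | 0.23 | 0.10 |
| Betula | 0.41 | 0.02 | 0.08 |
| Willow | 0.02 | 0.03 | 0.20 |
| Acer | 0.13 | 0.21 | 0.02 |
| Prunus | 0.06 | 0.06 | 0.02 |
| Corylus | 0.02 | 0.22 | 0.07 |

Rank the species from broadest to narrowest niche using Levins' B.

Phratora vitellinae > Phratora vulgatissima > Phratora laticollis

Σp_vulgᵢ² = 0.10² + 0.26² + 0.41² + 0.02² + 0.13² + 0.06² + 0.02² = 0.0100 + 0.0676 + 0.1681 + 0.0004 + 0.0169 + 0.0036 + 0.0004 = 0.2670
B_vulg = 1 / 0.2670 = 3.7453
Σp_viteᵢ² = 0.23² + 0.23² + 0.02² + 0.03² + 0.21² + 0.06² + 0.22² = 0.0529 + 0.0529 + 0.0004 + 0.0009 + 0.0441 + 0.0036 + 0.0484 = 0.2032
B_vite = 1 / 0.2032 = 4.9213
Σp_latiᵢ² = 0.51² + 0.10² + 0.08² + 0.20² + 0.02² + 0.02² + 0.07² = 0.2601 + 0.0100 + 0.0064 + 0.0400 + 0.0004 + 0.0004 + 0.0049 = 0.3222
B_lati = 1 / 0.3222 = 3.1037
Ranking by B (broadest → narrowest): Phratora vitellinae (4.92) > Phratora vulgatissima (3.75) > Phratora laticollis (3.10)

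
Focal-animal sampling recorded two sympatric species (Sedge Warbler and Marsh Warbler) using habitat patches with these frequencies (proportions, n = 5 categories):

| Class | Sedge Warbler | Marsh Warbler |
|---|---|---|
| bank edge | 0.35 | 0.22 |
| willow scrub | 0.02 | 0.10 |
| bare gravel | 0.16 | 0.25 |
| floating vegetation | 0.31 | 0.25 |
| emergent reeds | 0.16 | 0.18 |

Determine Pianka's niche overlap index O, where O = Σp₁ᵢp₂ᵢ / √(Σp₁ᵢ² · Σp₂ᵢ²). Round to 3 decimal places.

0.933

Σ p₁ᵢp₂ᵢ = 0.0770 + 0.0020 + 0.0400 + 0.0775 + 0.0288 = 0.2253
Σp_1ᵢ² = 0.35² + 0.02² + 0.16² + 0.31² + 0.16² = 0.1225 + 0.0004 + 0.0256 + 0.0961 + 0.0256 = 0.2702
Σp_2ᵢ² = 0.22² + 0.10² + 0.25² + 0.25² + 0.18² = 0.0484 + 0.0100 + 0.0625 + 0.0625 + 0.0324 = 0.2158
O = 0.2253 / √(0.2702 × 0.2158) = 0.2253 / 0.241473 = 0.93302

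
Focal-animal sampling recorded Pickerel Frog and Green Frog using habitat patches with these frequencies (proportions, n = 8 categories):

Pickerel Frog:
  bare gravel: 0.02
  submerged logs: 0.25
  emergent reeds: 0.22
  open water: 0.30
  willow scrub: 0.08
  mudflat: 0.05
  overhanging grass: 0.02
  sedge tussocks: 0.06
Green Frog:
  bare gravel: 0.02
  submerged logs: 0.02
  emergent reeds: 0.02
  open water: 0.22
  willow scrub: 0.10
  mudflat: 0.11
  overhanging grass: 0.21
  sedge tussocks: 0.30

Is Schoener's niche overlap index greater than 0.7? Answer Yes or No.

No

Σ|p₁ᵢ − p₂ᵢ| = 0.00 + 0.23 + 0.20 + 0.08 + 0.02 + 0.06 + 0.19 + 0.24 = 1.02
D = 1 − ½ × 1.02 = 1 − 0.510 = 0.4900
D = 0.4900 < 0.7 → No.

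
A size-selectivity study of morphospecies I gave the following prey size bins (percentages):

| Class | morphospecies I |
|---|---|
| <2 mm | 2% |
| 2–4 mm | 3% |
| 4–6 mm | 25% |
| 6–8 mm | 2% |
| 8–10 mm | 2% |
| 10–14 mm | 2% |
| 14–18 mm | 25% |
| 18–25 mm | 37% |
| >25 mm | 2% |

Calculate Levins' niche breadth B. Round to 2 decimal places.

3.78

Convert percentages to proportions (divide by 100).
Σpᵢ² = 0.02² + 0.03² + 0.25² + 0.02² + 0.02² + 0.02² + 0.25² + 0.37² + 0.02² = 0.0004 + 0.0009 + 0.0625 + 0.0004 + 0.0004 + 0.0004 + 0.0625 + 0.1369 + 0.0004 = 0.2648
B = 1 / 0.2648 = 3.7764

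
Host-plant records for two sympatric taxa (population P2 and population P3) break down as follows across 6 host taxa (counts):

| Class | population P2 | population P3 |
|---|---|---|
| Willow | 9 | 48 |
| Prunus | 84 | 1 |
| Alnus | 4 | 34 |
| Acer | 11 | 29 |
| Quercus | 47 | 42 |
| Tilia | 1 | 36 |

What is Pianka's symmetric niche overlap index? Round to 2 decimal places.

Proportions for population P2 (n=156): 9/156=0.0577, 84/156=0.5385, 4/156=0.0256, 11/156=0.0705, 47/156=0.3013, 1/156=0.0064
Proportions for population P3 (n=190): 48/190=0.2526, 1/190=0.0053, 34/190=0.1789, 29/190=0.1526, 42/190=0.2211, 36/190=0.1895
Σ p₁ᵢp₂ᵢ = 0.014575 + 0.002854 + 0.004580 + 0.010758 + 0.066617 + 0.001213 = 0.100597
Σp_1ᵢ² = 0.0577² + 0.5385² + 0.0256² + 0.0705² + 0.3013² + 0.0064² = 0.003329 + 0.289982 + 0.000655 + 0.004970 + 0.090782 + 0.000041 = 0.389759
Σp_2ᵢ² = 0.2526² + 0.0053² + 0.1789² + 0.1526² + 0.2211² + 0.1895² = 0.063807 + 0.000028 + 0.032005 + 0.023287 + 0.048885 + 0.035910 = 0.203922
O = 0.100597 / √(0.389759 × 0.203922) = 0.100597 / 0.2819227 = 0.3568

0.36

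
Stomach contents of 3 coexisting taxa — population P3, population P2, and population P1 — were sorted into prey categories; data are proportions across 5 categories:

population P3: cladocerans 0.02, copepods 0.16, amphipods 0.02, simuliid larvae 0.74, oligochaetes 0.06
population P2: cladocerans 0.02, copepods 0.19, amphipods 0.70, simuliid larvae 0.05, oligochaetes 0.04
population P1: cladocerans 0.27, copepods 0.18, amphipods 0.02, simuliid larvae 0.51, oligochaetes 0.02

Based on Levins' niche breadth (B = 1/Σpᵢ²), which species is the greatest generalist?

population P1

Σp_P3ᵢ² = 0.02² + 0.16² + 0.02² + 0.74² + 0.06² = 0.0004 + 0.0256 + 0.0004 + 0.5476 + 0.0036 = 0.5776
B_P3 = 1 / 0.5776 = 1.7313
Σp_P2ᵢ² = 0.02² + 0.19² + 0.70² + 0.05² + 0.04² = 0.0004 + 0.0361 + 0.4900 + 0.0025 + 0.0016 = 0.5306
B_P2 = 1 / 0.5306 = 1.8847
Σp_P1ᵢ² = 0.27² + 0.18² + 0.02² + 0.51² + 0.02² = 0.0729 + 0.0324 + 0.0004 + 0.2601 + 0.0004 = 0.3662
B_P1 = 1 / 0.3662 = 2.7307
Highest B → broadest niche (most generalist): population P1 (B = 2.73).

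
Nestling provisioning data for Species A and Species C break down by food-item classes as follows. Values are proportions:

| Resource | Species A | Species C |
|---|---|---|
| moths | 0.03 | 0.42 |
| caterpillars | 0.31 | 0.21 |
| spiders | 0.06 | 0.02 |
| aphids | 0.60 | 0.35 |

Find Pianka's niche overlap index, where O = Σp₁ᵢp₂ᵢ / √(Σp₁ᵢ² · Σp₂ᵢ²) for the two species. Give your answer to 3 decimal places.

Σ p₁ᵢp₂ᵢ = 0.0126 + 0.0651 + 0.0012 + 0.2100 = 0.2889
Σp_1ᵢ² = 0.03² + 0.31² + 0.06² + 0.60² = 0.0009 + 0.0961 + 0.0036 + 0.3600 = 0.4606
Σp_2ᵢ² = 0.42² + 0.21² + 0.02² + 0.35² = 0.1764 + 0.0441 + 0.0004 + 0.1225 = 0.3434
O = 0.2889 / √(0.4606 × 0.3434) = 0.2889 / 0.397706 = 0.72642

0.726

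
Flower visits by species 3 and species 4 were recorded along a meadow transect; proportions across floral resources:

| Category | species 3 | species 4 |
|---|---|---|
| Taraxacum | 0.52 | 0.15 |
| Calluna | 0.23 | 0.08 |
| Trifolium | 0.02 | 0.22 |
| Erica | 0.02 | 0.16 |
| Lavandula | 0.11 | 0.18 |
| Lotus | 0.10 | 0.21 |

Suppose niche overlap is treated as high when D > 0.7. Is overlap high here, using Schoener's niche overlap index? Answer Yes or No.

Σ|p₁ᵢ − p₂ᵢ| = 0.37 + 0.15 + 0.20 + 0.14 + 0.07 + 0.11 = 1.04
D = 1 − ½ × 1.04 = 1 − 0.520 = 0.4800
D = 0.4800 < 0.7 → No.

No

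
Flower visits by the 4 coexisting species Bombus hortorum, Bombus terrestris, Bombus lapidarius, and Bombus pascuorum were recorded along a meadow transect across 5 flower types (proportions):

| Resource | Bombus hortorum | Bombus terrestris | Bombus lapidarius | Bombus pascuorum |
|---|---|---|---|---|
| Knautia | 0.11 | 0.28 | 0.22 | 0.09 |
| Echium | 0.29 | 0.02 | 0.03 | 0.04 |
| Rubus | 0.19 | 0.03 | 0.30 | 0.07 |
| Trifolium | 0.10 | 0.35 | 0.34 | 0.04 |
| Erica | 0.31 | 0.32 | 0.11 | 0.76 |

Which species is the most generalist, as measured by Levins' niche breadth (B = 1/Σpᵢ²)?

Σp_hortᵢ² = 0.11² + 0.29² + 0.19² + 0.10² + 0.31² = 0.0121 + 0.0841 + 0.0361 + 0.0100 + 0.0961 = 0.2384
B_hort = 1 / 0.2384 = 4.1946
Σp_terrᵢ² = 0.28² + 0.02² + 0.03² + 0.35² + 0.32² = 0.0784 + 0.0004 + 0.0009 + 0.1225 + 0.1024 = 0.3046
B_terr = 1 / 0.3046 = 3.2830
Σp_lapiᵢ² = 0.22² + 0.03² + 0.30² + 0.34² + 0.11² = 0.0484 + 0.0009 + 0.0900 + 0.1156 + 0.0121 = 0.2670
B_lapi = 1 / 0.2670 = 3.7453
Σp_pascᵢ² = 0.09² + 0.04² + 0.07² + 0.04² + 0.76² = 0.0081 + 0.0016 + 0.0049 + 0.0016 + 0.5776 = 0.5938
B_pasc = 1 / 0.5938 = 1.6841
Highest B → broadest niche (most generalist): Bombus hortorum (B = 4.19).

Bombus hortorum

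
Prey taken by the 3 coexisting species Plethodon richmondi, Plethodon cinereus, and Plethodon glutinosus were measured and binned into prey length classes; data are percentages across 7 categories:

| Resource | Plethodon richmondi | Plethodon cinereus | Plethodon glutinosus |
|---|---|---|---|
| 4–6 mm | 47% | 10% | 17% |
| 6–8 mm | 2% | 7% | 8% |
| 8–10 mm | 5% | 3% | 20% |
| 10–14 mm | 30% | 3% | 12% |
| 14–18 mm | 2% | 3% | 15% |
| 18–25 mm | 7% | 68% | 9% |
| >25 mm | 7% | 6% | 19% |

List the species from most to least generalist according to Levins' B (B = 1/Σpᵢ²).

Convert percentages to proportions (divide by 100).
Σp_richᵢ² = 0.47² + 0.02² + 0.05² + 0.30² + 0.02² + 0.07² + 0.07² = 0.2209 + 0.0004 + 0.0025 + 0.0900 + 0.0004 + 0.0049 + 0.0049 = 0.3240
B_rich = 1 / 0.3240 = 3.0864
Σp_cineᵢ² = 0.10² + 0.07² + 0.03² + 0.03² + 0.03² + 0.68² + 0.06² = 0.0100 + 0.0049 + 0.0009 + 0.0009 + 0.0009 + 0.4624 + 0.0036 = 0.4836
B_cine = 1 / 0.4836 = 2.0678
Σp_glutᵢ² = 0.17² + 0.08² + 0.20² + 0.12² + 0.15² + 0.09² + 0.19² = 0.0289 + 0.0064 + 0.0400 + 0.0144 + 0.0225 + 0.0081 + 0.0361 = 0.1564
B_glut = 1 / 0.1564 = 6.3939
Ranking by B (broadest → narrowest): Plethodon glutinosus (6.39) > Plethodon richmondi (3.09) > Plethodon cinereus (2.07)

Plethodon glutinosus > Plethodon richmondi > Plethodon cinereus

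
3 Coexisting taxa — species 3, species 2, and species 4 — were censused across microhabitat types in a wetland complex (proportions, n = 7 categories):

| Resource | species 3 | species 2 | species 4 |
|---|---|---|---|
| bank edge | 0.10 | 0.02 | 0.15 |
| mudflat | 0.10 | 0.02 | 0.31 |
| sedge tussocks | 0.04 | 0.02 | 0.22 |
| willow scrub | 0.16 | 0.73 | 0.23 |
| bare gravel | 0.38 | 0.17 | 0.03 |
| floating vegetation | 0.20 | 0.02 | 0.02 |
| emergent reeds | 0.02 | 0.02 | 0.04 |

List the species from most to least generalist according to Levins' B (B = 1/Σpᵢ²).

Σp_3ᵢ² = 0.10² + 0.10² + 0.04² + 0.16² + 0.38² + 0.20² + 0.02² = 0.0100 + 0.0100 + 0.0016 + 0.0256 + 0.1444 + 0.0400 + 0.0004 = 0.2320
B_3 = 1 / 0.2320 = 4.3103
Σp_2ᵢ² = 0.02² + 0.02² + 0.02² + 0.73² + 0.17² + 0.02² + 0.02² = 0.0004 + 0.0004 + 0.0004 + 0.5329 + 0.0289 + 0.0004 + 0.0004 = 0.5638
B_2 = 1 / 0.5638 = 1.7737
Σp_4ᵢ² = 0.15² + 0.31² + 0.22² + 0.23² + 0.03² + 0.02² + 0.04² = 0.0225 + 0.0961 + 0.0484 + 0.0529 + 0.0009 + 0.0004 + 0.0016 = 0.2228
B_4 = 1 / 0.2228 = 4.4883
Ranking by B (broadest → narrowest): species 4 (4.49) > species 3 (4.31) > species 2 (1.77)

species 4 > species 3 > species 2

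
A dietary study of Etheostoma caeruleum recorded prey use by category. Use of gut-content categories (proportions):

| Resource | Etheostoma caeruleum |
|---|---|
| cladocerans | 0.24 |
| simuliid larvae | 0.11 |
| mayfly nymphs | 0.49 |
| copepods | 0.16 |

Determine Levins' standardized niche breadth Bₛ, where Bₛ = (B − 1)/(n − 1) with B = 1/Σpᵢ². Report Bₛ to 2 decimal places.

Σpᵢ² = 0.24² + 0.11² + 0.49² + 0.16² = 0.0576 + 0.0121 + 0.2401 + 0.0256 = 0.3354
B = 1 / 0.3354 = 2.9815
Bₛ = (B − 1)/(n − 1) = (2.9815 − 1)/(4 − 1) = 1.9815/3 = 0.6605

0.66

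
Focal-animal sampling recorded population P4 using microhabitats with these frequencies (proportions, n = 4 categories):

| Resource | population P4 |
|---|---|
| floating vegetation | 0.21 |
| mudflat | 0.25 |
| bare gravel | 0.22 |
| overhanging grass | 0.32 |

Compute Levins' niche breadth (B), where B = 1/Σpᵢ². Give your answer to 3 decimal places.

Σpᵢ² = 0.21² + 0.25² + 0.22² + 0.32² = 0.0441 + 0.0625 + 0.0484 + 0.1024 = 0.2574
B = 1 / 0.2574 = 3.88500

3.885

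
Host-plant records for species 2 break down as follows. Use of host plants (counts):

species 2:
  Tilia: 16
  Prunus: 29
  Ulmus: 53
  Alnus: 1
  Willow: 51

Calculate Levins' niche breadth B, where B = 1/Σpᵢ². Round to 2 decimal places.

3.46

Proportions for species 2 (n=150): 16/150=0.1067, 29/150=0.1933, 53/150=0.3533, 1/150=0.0067, 51/150=0.3400
Σpᵢ² = 0.1067² + 0.1933² + 0.3533² + 0.0067² + 0.3400² = 0.011385 + 0.037365 + 0.124821 + 0.000045 + 0.115600 = 0.289216
B = 1 / 0.289216 = 3.4576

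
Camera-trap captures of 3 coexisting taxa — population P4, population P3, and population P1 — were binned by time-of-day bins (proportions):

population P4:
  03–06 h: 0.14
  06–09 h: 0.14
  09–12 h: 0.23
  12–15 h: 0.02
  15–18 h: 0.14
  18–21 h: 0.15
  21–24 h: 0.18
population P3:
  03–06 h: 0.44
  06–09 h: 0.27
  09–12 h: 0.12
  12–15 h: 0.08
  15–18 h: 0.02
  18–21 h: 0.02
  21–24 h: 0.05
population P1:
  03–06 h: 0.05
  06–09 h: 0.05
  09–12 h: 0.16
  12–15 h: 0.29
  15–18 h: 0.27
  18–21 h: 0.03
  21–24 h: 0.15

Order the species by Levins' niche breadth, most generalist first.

Σp_P4ᵢ² = 0.14² + 0.14² + 0.23² + 0.02² + 0.14² + 0.15² + 0.18² = 0.0196 + 0.0196 + 0.0529 + 0.0004 + 0.0196 + 0.0225 + 0.0324 = 0.1670
B_P4 = 1 / 0.1670 = 5.9880
Σp_P3ᵢ² = 0.44² + 0.27² + 0.12² + 0.08² + 0.02² + 0.02² + 0.05² = 0.1936 + 0.0729 + 0.0144 + 0.0064 + 0.0004 + 0.0004 + 0.0025 = 0.2906
B_P3 = 1 / 0.2906 = 3.4412
Σp_P1ᵢ² = 0.05² + 0.05² + 0.16² + 0.29² + 0.27² + 0.03² + 0.15² = 0.0025 + 0.0025 + 0.0256 + 0.0841 + 0.0729 + 0.0009 + 0.0225 = 0.2110
B_P1 = 1 / 0.2110 = 4.7393
Ranking by B (broadest → narrowest): population P4 (5.99) > population P1 (4.74) > population P3 (3.44)

population P4 > population P1 > population P3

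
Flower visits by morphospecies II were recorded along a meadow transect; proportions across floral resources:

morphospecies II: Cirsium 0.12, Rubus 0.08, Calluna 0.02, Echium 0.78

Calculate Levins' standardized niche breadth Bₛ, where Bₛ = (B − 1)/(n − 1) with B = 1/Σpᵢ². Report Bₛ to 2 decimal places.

0.20

Σpᵢ² = 0.12² + 0.08² + 0.02² + 0.78² = 0.0144 + 0.0064 + 0.0004 + 0.6084 = 0.6296
B = 1 / 0.6296 = 1.5883
Bₛ = (B − 1)/(n − 1) = (1.5883 − 1)/(4 − 1) = 0.5883/3 = 0.1961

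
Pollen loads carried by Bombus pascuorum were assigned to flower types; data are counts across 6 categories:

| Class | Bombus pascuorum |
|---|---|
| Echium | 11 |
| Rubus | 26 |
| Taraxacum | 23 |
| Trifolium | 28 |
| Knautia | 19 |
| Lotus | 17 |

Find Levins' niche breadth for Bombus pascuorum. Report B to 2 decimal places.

5.57

Proportions for Bombus pascuorum (n=124): 11/124=0.0887, 26/124=0.2097, 23/124=0.1855, 28/124=0.2258, 19/124=0.1532, 17/124=0.1371
Σpᵢ² = 0.0887² + 0.2097² + 0.1855² + 0.2258² + 0.1532² + 0.1371² = 0.007868 + 0.043974 + 0.034410 + 0.050986 + 0.023470 + 0.018796 = 0.179504
B = 1 / 0.179504 = 5.5709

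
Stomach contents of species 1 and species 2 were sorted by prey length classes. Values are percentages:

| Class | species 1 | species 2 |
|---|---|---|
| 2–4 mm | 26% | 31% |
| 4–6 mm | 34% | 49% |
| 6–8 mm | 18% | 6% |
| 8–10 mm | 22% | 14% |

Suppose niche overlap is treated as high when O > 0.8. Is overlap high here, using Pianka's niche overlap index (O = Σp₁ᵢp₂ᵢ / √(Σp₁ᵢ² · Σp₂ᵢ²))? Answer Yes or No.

Yes

Convert percentages to proportions (divide by 100).
Σ p₁ᵢp₂ᵢ = 0.0806 + 0.1666 + 0.0108 + 0.0308 = 0.2888
Σp_1ᵢ² = 0.26² + 0.34² + 0.18² + 0.22² = 0.0676 + 0.1156 + 0.0324 + 0.0484 = 0.2640
Σp_2ᵢ² = 0.31² + 0.49² + 0.06² + 0.14² = 0.0961 + 0.2401 + 0.0036 + 0.0196 = 0.3594
O = 0.2888 / √(0.2640 × 0.3594) = 0.2888 / 0.30803 = 0.9376
O = 0.9376 > 0.8 → Yes.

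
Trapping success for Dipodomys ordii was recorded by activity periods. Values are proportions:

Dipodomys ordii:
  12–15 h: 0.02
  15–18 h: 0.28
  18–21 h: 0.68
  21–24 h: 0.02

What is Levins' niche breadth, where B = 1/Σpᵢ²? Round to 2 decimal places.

1.85

Σpᵢ² = 0.02² + 0.28² + 0.68² + 0.02² = 0.0004 + 0.0784 + 0.4624 + 0.0004 = 0.5416
B = 1 / 0.5416 = 1.8464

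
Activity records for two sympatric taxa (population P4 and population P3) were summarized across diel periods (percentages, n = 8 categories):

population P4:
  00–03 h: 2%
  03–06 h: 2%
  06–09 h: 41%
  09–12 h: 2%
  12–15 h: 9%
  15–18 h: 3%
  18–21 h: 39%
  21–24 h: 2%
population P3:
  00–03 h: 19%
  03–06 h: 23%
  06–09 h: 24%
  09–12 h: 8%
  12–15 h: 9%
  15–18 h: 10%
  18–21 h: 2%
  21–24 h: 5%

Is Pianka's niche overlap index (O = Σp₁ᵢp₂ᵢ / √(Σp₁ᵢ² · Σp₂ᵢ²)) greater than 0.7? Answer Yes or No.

No

Convert percentages to proportions (divide by 100).
Σ p₁ᵢp₂ᵢ = 0.0038 + 0.0046 + 0.0984 + 0.0016 + 0.0081 + 0.0030 + 0.0078 + 0.0010 = 0.1283
Σp_1ᵢ² = 0.02² + 0.02² + 0.41² + 0.02² + 0.09² + 0.03² + 0.39² + 0.02² = 0.0004 + 0.0004 + 0.1681 + 0.0004 + 0.0081 + 0.0009 + 0.1521 + 0.0004 = 0.3308
Σp_2ᵢ² = 0.19² + 0.23² + 0.24² + 0.08² + 0.09² + 0.10² + 0.02² + 0.05² = 0.0361 + 0.0529 + 0.0576 + 0.0064 + 0.0081 + 0.0100 + 0.0004 + 0.0025 = 0.1740
O = 0.1283 / √(0.3308 × 0.1740) = 0.1283 / 0.23991 = 0.5348
O = 0.5348 < 0.7 → No.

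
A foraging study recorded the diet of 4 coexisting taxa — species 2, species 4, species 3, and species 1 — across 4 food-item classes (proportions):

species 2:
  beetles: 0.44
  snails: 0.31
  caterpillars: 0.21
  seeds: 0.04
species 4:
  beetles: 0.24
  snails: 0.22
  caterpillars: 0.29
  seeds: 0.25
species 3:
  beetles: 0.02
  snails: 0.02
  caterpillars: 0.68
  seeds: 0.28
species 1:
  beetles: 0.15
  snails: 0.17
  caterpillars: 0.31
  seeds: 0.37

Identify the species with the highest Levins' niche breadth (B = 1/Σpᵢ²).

species 4

Σp_2ᵢ² = 0.44² + 0.31² + 0.21² + 0.04² = 0.1936 + 0.0961 + 0.0441 + 0.0016 = 0.3354
B_2 = 1 / 0.3354 = 2.9815
Σp_4ᵢ² = 0.24² + 0.22² + 0.29² + 0.25² = 0.0576 + 0.0484 + 0.0841 + 0.0625 = 0.2526
B_4 = 1 / 0.2526 = 3.9588
Σp_3ᵢ² = 0.02² + 0.02² + 0.68² + 0.28² = 0.0004 + 0.0004 + 0.4624 + 0.0784 = 0.5416
B_3 = 1 / 0.5416 = 1.8464
Σp_1ᵢ² = 0.15² + 0.17² + 0.31² + 0.37² = 0.0225 + 0.0289 + 0.0961 + 0.1369 = 0.2844
B_1 = 1 / 0.2844 = 3.5162
Highest B → broadest niche (most generalist): species 4 (B = 3.96).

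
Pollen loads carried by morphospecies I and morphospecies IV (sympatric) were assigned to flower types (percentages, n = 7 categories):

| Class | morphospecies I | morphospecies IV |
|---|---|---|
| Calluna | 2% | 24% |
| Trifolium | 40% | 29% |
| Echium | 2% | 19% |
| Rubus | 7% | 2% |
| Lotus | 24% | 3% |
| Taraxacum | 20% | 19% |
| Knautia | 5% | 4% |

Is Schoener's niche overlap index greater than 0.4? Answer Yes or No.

Convert percentages to proportions (divide by 100).
Σ|p₁ᵢ − p₂ᵢ| = 0.22 + 0.11 + 0.17 + 0.05 + 0.21 + 0.01 + 0.01 = 0.78
D = 1 − ½ × 0.78 = 1 − 0.390 = 0.6100
D = 0.6100 > 0.4 → Yes.

Yes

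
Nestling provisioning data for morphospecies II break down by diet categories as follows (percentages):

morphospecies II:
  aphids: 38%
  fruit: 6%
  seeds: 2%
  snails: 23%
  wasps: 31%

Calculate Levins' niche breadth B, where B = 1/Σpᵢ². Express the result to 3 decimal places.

3.362

Convert percentages to proportions (divide by 100).
Σpᵢ² = 0.38² + 0.06² + 0.02² + 0.23² + 0.31² = 0.1444 + 0.0036 + 0.0004 + 0.0529 + 0.0961 = 0.2974
B = 1 / 0.2974 = 3.36247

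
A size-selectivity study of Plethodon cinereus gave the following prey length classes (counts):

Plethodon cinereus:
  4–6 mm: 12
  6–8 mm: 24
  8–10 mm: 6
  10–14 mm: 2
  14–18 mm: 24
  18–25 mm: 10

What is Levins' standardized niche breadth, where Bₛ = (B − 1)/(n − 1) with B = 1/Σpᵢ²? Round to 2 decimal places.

Proportions for Plethodon cinereus (n=78): 12/78=0.1538, 24/78=0.3077, 6/78=0.0769, 2/78=0.0256, 24/78=0.3077, 10/78=0.1282
Σpᵢ² = 0.1538² + 0.3077² + 0.0769² + 0.0256² + 0.3077² + 0.1282² = 0.023654 + 0.094679 + 0.005914 + 0.000655 + 0.094679 + 0.016435 = 0.236016
B = 1 / 0.236016 = 4.2370
Bₛ = (B − 1)/(n − 1) = (4.2370 − 1)/(6 − 1) = 3.2370/5 = 0.6474

0.65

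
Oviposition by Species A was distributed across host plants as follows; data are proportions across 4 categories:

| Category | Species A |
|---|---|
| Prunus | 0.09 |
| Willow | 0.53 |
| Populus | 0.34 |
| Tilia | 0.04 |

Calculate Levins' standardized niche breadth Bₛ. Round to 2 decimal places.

Σpᵢ² = 0.09² + 0.53² + 0.34² + 0.04² = 0.0081 + 0.2809 + 0.1156 + 0.0016 = 0.4062
B = 1 / 0.4062 = 2.4618
Bₛ = (B − 1)/(n − 1) = (2.4618 − 1)/(4 − 1) = 1.4618/3 = 0.4873

0.49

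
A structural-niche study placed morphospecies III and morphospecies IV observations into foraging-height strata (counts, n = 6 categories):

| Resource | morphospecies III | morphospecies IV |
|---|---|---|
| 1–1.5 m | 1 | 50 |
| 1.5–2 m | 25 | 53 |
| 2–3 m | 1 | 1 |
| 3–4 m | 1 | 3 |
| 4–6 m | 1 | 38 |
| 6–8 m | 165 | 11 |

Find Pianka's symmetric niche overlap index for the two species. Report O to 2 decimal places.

0.23

Proportions for morphospecies III (n=194): 1/194=0.0052, 25/194=0.1289, 1/194=0.0052, 1/194=0.0052, 1/194=0.0052, 165/194=0.8505
Proportions for morphospecies IV (n=156): 50/156=0.3205, 53/156=0.3397, 1/156=0.0064, 3/156=0.0192, 38/156=0.2436, 11/156=0.0705
Σ p₁ᵢp₂ᵢ = 0.001667 + 0.043787 + 0.000033 + 0.000100 + 0.001267 + 0.059960 = 0.106814
Σp_1ᵢ² = 0.0052² + 0.1289² + 0.0052² + 0.0052² + 0.0052² + 0.8505² = 0.000027 + 0.016615 + 0.000027 + 0.000027 + 0.000027 + 0.723350 = 0.740073
Σp_2ᵢ² = 0.3205² + 0.3397² + 0.0064² + 0.0192² + 0.2436² + 0.0705² = 0.102720 + 0.115396 + 0.000041 + 0.000369 + 0.059341 + 0.004970 = 0.282837
O = 0.106814 / √(0.740073 × 0.282837) = 0.106814 / 0.4575151 = 0.2335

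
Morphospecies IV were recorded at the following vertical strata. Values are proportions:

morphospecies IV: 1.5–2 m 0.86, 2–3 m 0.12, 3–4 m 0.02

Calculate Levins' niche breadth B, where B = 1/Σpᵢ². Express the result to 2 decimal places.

Σpᵢ² = 0.86² + 0.12² + 0.02² = 0.7396 + 0.0144 + 0.0004 = 0.7544
B = 1 / 0.7544 = 1.3256

1.33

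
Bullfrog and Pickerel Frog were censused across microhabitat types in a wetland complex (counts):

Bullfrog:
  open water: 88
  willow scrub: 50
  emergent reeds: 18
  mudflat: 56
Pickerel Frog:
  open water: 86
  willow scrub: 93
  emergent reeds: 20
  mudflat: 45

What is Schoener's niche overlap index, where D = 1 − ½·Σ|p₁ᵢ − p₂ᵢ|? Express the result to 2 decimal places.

Proportions for Bullfrog (n=212): 88/212=0.4151, 50/212=0.2358, 18/212=0.0849, 56/212=0.2642
Proportions for Pickerel Frog (n=244): 86/244=0.3525, 93/244=0.3811, 20/244=0.0820, 45/244=0.1844
Σ|p₁ᵢ − p₂ᵢ| = 0.0626 + 0.1453 + 0.0029 + 0.0798 = 0.2906
D = 1 − ½ × 0.2906 = 1 − 0.14530 = 0.85470

0.85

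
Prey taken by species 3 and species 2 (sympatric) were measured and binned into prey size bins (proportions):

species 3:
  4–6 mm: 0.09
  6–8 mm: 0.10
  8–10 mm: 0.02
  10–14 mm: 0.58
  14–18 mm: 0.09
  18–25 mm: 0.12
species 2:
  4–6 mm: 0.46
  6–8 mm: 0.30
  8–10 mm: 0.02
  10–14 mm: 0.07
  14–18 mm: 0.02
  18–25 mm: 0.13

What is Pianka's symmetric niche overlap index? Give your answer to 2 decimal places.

Σ p₁ᵢp₂ᵢ = 0.0414 + 0.0300 + 0.0004 + 0.0406 + 0.0018 + 0.0156 = 0.1298
Σp_1ᵢ² = 0.09² + 0.10² + 0.02² + 0.58² + 0.09² + 0.12² = 0.0081 + 0.0100 + 0.0004 + 0.3364 + 0.0081 + 0.0144 = 0.3774
Σp_2ᵢ² = 0.46² + 0.30² + 0.02² + 0.07² + 0.02² + 0.13² = 0.2116 + 0.0900 + 0.0004 + 0.0049 + 0.0004 + 0.0169 = 0.3242
O = 0.1298 / √(0.3774 × 0.3242) = 0.1298 / 0.34979 = 0.3711

0.37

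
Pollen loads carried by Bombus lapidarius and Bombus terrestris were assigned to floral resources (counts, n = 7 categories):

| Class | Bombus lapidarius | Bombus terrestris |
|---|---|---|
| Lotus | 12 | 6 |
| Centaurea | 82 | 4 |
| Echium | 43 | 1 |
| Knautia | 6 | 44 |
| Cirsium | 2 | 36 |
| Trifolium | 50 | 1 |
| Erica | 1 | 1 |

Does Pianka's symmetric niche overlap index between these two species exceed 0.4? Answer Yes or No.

Proportions for Bombus lapidarius (n=196): 12/196=0.0612, 82/196=0.4184, 43/196=0.2194, 6/196=0.0306, 2/196=0.0102, 50/196=0.2551, 1/196=0.0051
Proportions for Bombus terrestris (n=93): 6/93=0.0645, 4/93=0.0430, 1/93=0.0108, 44/93=0.4731, 36/93=0.3871, 1/93=0.0108, 1/93=0.0108
Σ p₁ᵢp₂ᵢ = 0.003947 + 0.017991 + 0.002370 + 0.014477 + 0.003948 + 0.002755 + 0.000055 = 0.045543
Σp_1ᵢ² = 0.0612² + 0.4184² + 0.2194² + 0.0306² + 0.0102² + 0.2551² + 0.0051² = 0.003745 + 0.175059 + 0.048136 + 0.000936 + 0.000104 + 0.065076 + 0.000026 = 0.293082
Σp_2ᵢ² = 0.0645² + 0.0430² + 0.0108² + 0.4731² + 0.3871² + 0.0108² + 0.0108² = 0.004160 + 0.001849 + 0.000117 + 0.223824 + 0.149846 + 0.000117 + 0.000117 = 0.380030
O = 0.045543 / √(0.293082 × 0.380030) = 0.045543 / 0.3337364 = 0.1365
O = 0.1365 < 0.4 → No.

No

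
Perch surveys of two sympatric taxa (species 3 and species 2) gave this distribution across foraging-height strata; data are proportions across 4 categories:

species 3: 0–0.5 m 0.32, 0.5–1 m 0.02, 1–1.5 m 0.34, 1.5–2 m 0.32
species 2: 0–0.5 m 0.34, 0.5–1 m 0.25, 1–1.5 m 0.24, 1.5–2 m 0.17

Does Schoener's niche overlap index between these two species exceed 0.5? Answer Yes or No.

Σ|p₁ᵢ − p₂ᵢ| = 0.02 + 0.23 + 0.10 + 0.15 = 0.50
D = 1 − ½ × 0.50 = 1 − 0.250 = 0.7500
D = 0.7500 > 0.5 → Yes.

Yes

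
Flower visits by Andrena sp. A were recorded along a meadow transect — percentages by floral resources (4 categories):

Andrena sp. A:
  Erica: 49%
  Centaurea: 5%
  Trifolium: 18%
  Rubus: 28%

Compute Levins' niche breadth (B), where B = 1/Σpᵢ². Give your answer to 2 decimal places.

Convert percentages to proportions (divide by 100).
Σpᵢ² = 0.49² + 0.05² + 0.18² + 0.28² = 0.2401 + 0.0025 + 0.0324 + 0.0784 = 0.3534
B = 1 / 0.3534 = 2.8297

2.83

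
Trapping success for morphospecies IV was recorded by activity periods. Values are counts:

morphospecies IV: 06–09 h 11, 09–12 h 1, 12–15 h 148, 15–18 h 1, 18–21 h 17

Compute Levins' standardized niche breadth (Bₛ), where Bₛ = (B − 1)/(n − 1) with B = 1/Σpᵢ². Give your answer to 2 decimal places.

0.10

Proportions for morphospecies IV (n=178): 11/178=0.0618, 1/178=0.0056, 148/178=0.8315, 1/178=0.0056, 17/178=0.0955
Σpᵢ² = 0.0618² + 0.0056² + 0.8315² + 0.0056² + 0.0955² = 0.003819 + 0.000031 + 0.691392 + 0.000031 + 0.009120 = 0.704393
B = 1 / 0.704393 = 1.4197
Bₛ = (B − 1)/(n − 1) = (1.4197 − 1)/(5 − 1) = 0.4197/4 = 0.1049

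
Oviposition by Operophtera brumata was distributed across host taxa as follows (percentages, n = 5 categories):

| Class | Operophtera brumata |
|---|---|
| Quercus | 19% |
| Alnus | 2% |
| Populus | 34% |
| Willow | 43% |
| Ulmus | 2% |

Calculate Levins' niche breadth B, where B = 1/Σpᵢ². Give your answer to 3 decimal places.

2.964

Convert percentages to proportions (divide by 100).
Σpᵢ² = 0.19² + 0.02² + 0.34² + 0.43² + 0.02² = 0.0361 + 0.0004 + 0.1156 + 0.1849 + 0.0004 = 0.3374
B = 1 / 0.3374 = 2.96384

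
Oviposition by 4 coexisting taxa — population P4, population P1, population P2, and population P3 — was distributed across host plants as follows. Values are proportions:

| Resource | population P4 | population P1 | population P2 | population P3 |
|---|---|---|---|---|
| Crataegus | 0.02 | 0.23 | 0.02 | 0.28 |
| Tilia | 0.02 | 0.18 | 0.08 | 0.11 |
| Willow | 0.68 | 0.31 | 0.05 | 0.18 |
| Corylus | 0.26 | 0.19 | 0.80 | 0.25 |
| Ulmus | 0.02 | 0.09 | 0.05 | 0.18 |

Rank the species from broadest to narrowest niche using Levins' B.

Σp_P4ᵢ² = 0.02² + 0.02² + 0.68² + 0.26² + 0.02² = 0.0004 + 0.0004 + 0.4624 + 0.0676 + 0.0004 = 0.5312
B_P4 = 1 / 0.5312 = 1.8825
Σp_P1ᵢ² = 0.23² + 0.18² + 0.31² + 0.19² + 0.09² = 0.0529 + 0.0324 + 0.0961 + 0.0361 + 0.0081 = 0.2256
B_P1 = 1 / 0.2256 = 4.4326
Σp_P2ᵢ² = 0.02² + 0.08² + 0.05² + 0.80² + 0.05² = 0.0004 + 0.0064 + 0.0025 + 0.6400 + 0.0025 = 0.6518
B_P2 = 1 / 0.6518 = 1.5342
Σp_P3ᵢ² = 0.28² + 0.11² + 0.18² + 0.25² + 0.18² = 0.0784 + 0.0121 + 0.0324 + 0.0625 + 0.0324 = 0.2178
B_P3 = 1 / 0.2178 = 4.5914
Ranking by B (broadest → narrowest): population P3 (4.59) > population P1 (4.43) > population P4 (1.88) > population P2 (1.53)

population P3 > population P1 > population P4 > population P2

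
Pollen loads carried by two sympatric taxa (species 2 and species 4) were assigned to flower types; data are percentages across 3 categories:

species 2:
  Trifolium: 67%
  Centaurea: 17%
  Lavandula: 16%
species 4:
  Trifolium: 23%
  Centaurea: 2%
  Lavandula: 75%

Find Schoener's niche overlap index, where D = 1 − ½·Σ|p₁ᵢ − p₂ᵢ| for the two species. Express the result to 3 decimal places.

0.410

Convert percentages to proportions (divide by 100).
Σ|p₁ᵢ − p₂ᵢ| = 0.44 + 0.15 + 0.59 = 1.18
D = 1 − ½ × 1.18 = 1 − 0.590 = 0.41000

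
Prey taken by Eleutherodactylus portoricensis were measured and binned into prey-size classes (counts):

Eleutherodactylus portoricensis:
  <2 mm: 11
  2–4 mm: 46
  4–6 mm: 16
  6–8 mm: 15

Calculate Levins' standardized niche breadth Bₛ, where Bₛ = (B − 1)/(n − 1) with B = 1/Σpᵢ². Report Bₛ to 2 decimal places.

0.62

Proportions for Eleutherodactylus portoricensis (n=88): 11/88=0.1250, 46/88=0.5227, 16/88=0.1818, 15/88=0.1705
Σpᵢ² = 0.1250² + 0.5227² + 0.1818² + 0.1705² = 0.015625 + 0.273215 + 0.033051 + 0.029070 = 0.350961
B = 1 / 0.350961 = 2.8493
Bₛ = (B − 1)/(n − 1) = (2.8493 − 1)/(4 − 1) = 1.8493/3 = 0.6164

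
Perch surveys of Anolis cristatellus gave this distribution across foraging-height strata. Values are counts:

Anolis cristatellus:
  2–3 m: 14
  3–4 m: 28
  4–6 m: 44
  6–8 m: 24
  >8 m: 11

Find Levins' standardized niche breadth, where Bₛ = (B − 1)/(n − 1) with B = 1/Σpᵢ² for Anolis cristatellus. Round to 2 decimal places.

Proportions for Anolis cristatellus (n=121): 14/121=0.1157, 28/121=0.2314, 44/121=0.3636, 24/121=0.1983, 11/121=0.0909
Σpᵢ² = 0.1157² + 0.2314² + 0.3636² + 0.1983² + 0.0909² = 0.013386 + 0.053546 + 0.132205 + 0.039323 + 0.008263 = 0.246723
B = 1 / 0.246723 = 4.0531
Bₛ = (B − 1)/(n − 1) = (4.0531 − 1)/(5 − 1) = 3.0531/4 = 0.7633

0.76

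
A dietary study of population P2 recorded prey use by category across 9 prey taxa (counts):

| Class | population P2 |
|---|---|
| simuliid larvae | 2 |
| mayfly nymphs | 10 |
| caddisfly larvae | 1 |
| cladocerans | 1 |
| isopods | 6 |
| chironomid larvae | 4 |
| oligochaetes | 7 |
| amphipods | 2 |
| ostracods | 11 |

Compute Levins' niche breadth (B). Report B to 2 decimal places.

5.83

Proportions for population P2 (n=44): 2/44=0.0455, 10/44=0.2273, 1/44=0.0227, 1/44=0.0227, 6/44=0.1364, 4/44=0.0909, 7/44=0.1591, 2/44=0.0455, 11/44=0.2500
Σpᵢ² = 0.0455² + 0.2273² + 0.0227² + 0.0227² + 0.1364² + 0.0909² + 0.1591² + 0.0455² + 0.2500² = 0.002070 + 0.051665 + 0.000515 + 0.000515 + 0.018605 + 0.008263 + 0.025313 + 0.002070 + 0.062500 = 0.171516
B = 1 / 0.171516 = 5.8304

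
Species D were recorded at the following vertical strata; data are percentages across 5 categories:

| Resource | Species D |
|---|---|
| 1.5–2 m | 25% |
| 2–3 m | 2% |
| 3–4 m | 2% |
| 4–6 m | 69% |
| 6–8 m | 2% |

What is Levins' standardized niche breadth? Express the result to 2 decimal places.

0.21

Convert percentages to proportions (divide by 100).
Σpᵢ² = 0.25² + 0.02² + 0.02² + 0.69² + 0.02² = 0.0625 + 0.0004 + 0.0004 + 0.4761 + 0.0004 = 0.5398
B = 1 / 0.5398 = 1.8525
Bₛ = (B − 1)/(n − 1) = (1.8525 − 1)/(5 − 1) = 0.8525/4 = 0.2131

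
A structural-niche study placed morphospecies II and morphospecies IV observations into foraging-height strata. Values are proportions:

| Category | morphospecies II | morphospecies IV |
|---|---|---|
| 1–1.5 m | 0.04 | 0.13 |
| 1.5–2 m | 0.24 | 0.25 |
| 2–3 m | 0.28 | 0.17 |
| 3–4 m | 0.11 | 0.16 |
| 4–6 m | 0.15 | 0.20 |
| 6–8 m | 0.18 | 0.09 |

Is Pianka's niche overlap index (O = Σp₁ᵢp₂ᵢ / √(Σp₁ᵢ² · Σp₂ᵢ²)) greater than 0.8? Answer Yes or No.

Σ p₁ᵢp₂ᵢ = 0.0052 + 0.0600 + 0.0476 + 0.0176 + 0.0300 + 0.0162 = 0.1766
Σp_1ᵢ² = 0.04² + 0.24² + 0.28² + 0.11² + 0.15² + 0.18² = 0.0016 + 0.0576 + 0.0784 + 0.0121 + 0.0225 + 0.0324 = 0.2046
Σp_2ᵢ² = 0.13² + 0.25² + 0.17² + 0.16² + 0.20² + 0.09² = 0.0169 + 0.0625 + 0.0289 + 0.0256 + 0.0400 + 0.0081 = 0.1820
O = 0.1766 / √(0.2046 × 0.1820) = 0.1766 / 0.19297 = 0.9152
O = 0.9152 > 0.8 → Yes.

Yes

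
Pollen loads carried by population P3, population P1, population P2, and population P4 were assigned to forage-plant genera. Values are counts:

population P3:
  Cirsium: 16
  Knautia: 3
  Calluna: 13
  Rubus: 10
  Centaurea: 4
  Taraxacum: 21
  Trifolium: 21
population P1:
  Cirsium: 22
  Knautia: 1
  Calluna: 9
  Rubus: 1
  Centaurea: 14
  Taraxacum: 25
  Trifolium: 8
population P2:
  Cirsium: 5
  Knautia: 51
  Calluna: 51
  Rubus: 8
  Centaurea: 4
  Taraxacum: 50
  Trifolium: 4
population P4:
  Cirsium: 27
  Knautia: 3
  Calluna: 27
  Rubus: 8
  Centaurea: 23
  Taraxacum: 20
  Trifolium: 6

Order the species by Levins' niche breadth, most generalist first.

Proportions for population P3 (n=88): 16/88=0.1818, 3/88=0.0341, 13/88=0.1477, 10/88=0.1136, 4/88=0.0455, 21/88=0.2386, 21/88=0.2386
Proportions for population P1 (n=80): 22/80=0.2750, 1/80=0.0125, 9/80=0.1125, 1/80=0.0125, 14/80=0.1750, 25/80=0.3125, 8/80=0.1000
Proportions for population P2 (n=173): 5/173=0.0289, 51/173=0.2948, 51/173=0.2948, 8/173=0.0462, 4/173=0.0231, 50/173=0.2890, 4/173=0.0231
Proportions for population P4 (n=114): 27/114=0.2368, 3/114=0.0263, 27/114=0.2368, 8/114=0.0702, 23/114=0.2018, 20/114=0.1754, 6/114=0.0526
Σp_P3ᵢ² = 0.1818² + 0.0341² + 0.1477² + 0.1136² + 0.0455² + 0.2386² + 0.2386² = 0.033051 + 0.001163 + 0.021815 + 0.012905 + 0.002070 + 0.056930 + 0.056930 = 0.184864
B_P3 = 1 / 0.184864 = 5.4094
Σp_P1ᵢ² = 0.2750² + 0.0125² + 0.1125² + 0.0125² + 0.1750² + 0.3125² + 0.1000² = 0.075625 + 0.000156 + 0.012656 + 0.000156 + 0.030625 + 0.097656 + 0.010000 = 0.226874
B_P1 = 1 / 0.226874 = 4.4077
Σp_P2ᵢ² = 0.0289² + 0.2948² + 0.2948² + 0.0462² + 0.0231² + 0.2890² + 0.0231² = 0.000835 + 0.086907 + 0.086907 + 0.002134 + 0.000534 + 0.083521 + 0.000534 = 0.261372
B_P2 = 1 / 0.261372 = 3.8260
Σp_P4ᵢ² = 0.2368² + 0.0263² + 0.2368² + 0.0702² + 0.2018² + 0.1754² + 0.0526² = 0.056074 + 0.000692 + 0.056074 + 0.004928 + 0.040723 + 0.030765 + 0.002767 = 0.192023
B_P4 = 1 / 0.192023 = 5.2077
Ranking by B (broadest → narrowest): population P3 (5.41) > population P4 (5.21) > population P1 (4.41) > population P2 (3.83)

population P3 > population P4 > population P1 > population P2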